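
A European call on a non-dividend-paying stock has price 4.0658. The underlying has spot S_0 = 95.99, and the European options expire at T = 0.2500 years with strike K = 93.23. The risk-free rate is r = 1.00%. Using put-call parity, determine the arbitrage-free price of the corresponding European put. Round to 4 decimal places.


Answer: Put price = 1.0730

Derivation:
Put-call parity: C - P = S_0 * exp(-qT) - K * exp(-rT).
S_0 * exp(-qT) = 95.9900 * 1.00000000 = 95.99000000
K * exp(-rT) = 93.2300 * 0.99750312 = 92.99721610
P = C - S*exp(-qT) + K*exp(-rT)
P = 4.0658 - 95.99000000 + 92.99721610 = 1.0730


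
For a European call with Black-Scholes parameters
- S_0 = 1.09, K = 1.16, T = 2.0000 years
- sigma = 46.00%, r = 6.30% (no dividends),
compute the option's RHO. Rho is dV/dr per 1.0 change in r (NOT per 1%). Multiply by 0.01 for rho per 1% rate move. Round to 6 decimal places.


Answer: Rho = 0.838817

Derivation:
d1 = 0.4232767188; d2 = -0.2272615199
phi(d1) = 0.3647583777; exp(-qT) = 1.0000000000; exp(-rT) = 0.8816148468
N(d2) = 0.4101101965
Rho = K*T*exp(-rT)*N(d2) = 1.1600 * 2.0000 * 0.8816148468 * 0.4101101965 = 0.838817


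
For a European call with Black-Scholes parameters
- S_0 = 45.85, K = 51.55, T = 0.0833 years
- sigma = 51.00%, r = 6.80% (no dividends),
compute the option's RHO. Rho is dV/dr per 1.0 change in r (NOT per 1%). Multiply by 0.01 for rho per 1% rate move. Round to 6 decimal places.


d1 = -0.6839874663; d2 = -0.8311823372
phi(d1) = 0.3157331260; exp(-qT) = 1.0000000000; exp(-rT) = 0.9943516125
N(d2) = 0.2029353157
Rho = K*T*exp(-rT)*N(d2) = 51.5500 * 0.0833 * 0.9943516125 * 0.2029353157 = 0.866505

Answer: Rho = 0.866505


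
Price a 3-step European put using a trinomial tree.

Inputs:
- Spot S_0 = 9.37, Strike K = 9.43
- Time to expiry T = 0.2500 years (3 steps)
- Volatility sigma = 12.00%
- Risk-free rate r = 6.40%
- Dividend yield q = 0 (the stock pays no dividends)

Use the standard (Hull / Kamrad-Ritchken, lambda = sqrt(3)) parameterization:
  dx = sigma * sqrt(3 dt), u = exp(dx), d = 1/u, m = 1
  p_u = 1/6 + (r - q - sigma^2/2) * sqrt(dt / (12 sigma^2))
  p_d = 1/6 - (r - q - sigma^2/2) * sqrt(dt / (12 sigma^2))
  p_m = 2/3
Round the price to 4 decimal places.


dt = T/N = 0.083333; dx = sigma*sqrt(3*dt) = 0.060000
u = exp(dx) = 1.061837; d = 1/u = 0.941765
p_u = 0.206111, p_m = 0.666667, p_d = 0.127222
Discount per step: exp(-r*dt) = 0.994681
Stock lattice S(k, j) with j the centered position index:
  k=0: S(0,+0) = 9.3700
  k=1: S(1,-1) = 8.8243; S(1,+0) = 9.3700; S(1,+1) = 9.9494
  k=2: S(2,-2) = 8.3104; S(2,-1) = 8.8243; S(2,+0) = 9.3700; S(2,+1) = 9.9494; S(2,+2) = 10.5646
  k=3: S(3,-3) = 7.8265; S(3,-2) = 8.3104; S(3,-1) = 8.8243; S(3,+0) = 9.3700; S(3,+1) = 9.9494; S(3,+2) = 10.5646; S(3,+3) = 11.2179
Terminal payoffs V(N, j) = max(K - S_T, 0):
  V(3,-3) = 1.603518; V(3,-2) = 1.119556; V(3,-1) = 0.605666; V(3,+0) = 0.060000; V(3,+1) = 0.000000; V(3,+2) = 0.000000; V(3,+3) = 0.000000
Backward induction: V(k, j) = exp(-r*dt) * [p_u * V(k+1, j+1) + p_m * V(k+1, j) + p_d * V(k+1, j-1)]
  V(2,-2) = exp(-r*dt) * [p_u*0.605666 + p_m*1.119556 + p_d*1.603518] = 1.069489
  V(2,-1) = exp(-r*dt) * [p_u*0.060000 + p_m*0.605666 + p_d*1.119556] = 0.555605
  V(2,+0) = exp(-r*dt) * [p_u*0.000000 + p_m*0.060000 + p_d*0.605666] = 0.116432
  V(2,+1) = exp(-r*dt) * [p_u*0.000000 + p_m*0.000000 + p_d*0.060000] = 0.007593
  V(2,+2) = exp(-r*dt) * [p_u*0.000000 + p_m*0.000000 + p_d*0.000000] = 0.000000
  V(1,-1) = exp(-r*dt) * [p_u*0.116432 + p_m*0.555605 + p_d*1.069489] = 0.527643
  V(1,+0) = exp(-r*dt) * [p_u*0.007593 + p_m*0.116432 + p_d*0.555605] = 0.149074
  V(1,+1) = exp(-r*dt) * [p_u*0.000000 + p_m*0.007593 + p_d*0.116432] = 0.019769
  V(0,+0) = exp(-r*dt) * [p_u*0.019769 + p_m*0.149074 + p_d*0.527643] = 0.169678

Answer: Price = V(0,0) = 0.1697


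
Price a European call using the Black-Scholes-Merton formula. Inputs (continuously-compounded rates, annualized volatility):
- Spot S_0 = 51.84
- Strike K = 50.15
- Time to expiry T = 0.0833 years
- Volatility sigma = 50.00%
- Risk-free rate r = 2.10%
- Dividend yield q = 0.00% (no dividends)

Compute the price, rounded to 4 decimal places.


d1 = (ln(S/K) + (r - q + 0.5*sigma^2) * T) / (sigma * sqrt(T)) = 0.31394738
d2 = d1 - sigma * sqrt(T) = 0.16963869
exp(-rT) = 0.99825223; exp(-qT) = 1.00000000
C = S_0 * exp(-qT) * N(d1) - K * exp(-rT) * N(d2)
N(d1) = 0.62321950; N(d2) = 0.56735285
C = 51.8400 * 1.00000000 * 0.62321950 - 50.1500 * 0.99825223 * 0.56735285 = 3.9047

Answer: Price = 3.9047


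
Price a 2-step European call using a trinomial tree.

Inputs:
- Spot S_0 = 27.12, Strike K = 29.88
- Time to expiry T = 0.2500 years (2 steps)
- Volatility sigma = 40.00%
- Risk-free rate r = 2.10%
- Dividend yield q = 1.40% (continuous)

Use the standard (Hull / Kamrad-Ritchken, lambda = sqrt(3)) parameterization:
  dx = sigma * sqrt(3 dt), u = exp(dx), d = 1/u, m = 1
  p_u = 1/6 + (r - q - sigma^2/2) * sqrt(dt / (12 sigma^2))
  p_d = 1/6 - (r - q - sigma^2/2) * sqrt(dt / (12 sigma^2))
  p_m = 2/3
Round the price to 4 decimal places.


dt = T/N = 0.125000; dx = sigma*sqrt(3*dt) = 0.244949
u = exp(dx) = 1.277556; d = 1/u = 0.782744
p_u = 0.148040, p_m = 0.666667, p_d = 0.185293
Discount per step: exp(-r*dt) = 0.997378
Stock lattice S(k, j) with j the centered position index:
  k=0: S(0,+0) = 27.1200
  k=1: S(1,-1) = 21.2280; S(1,+0) = 27.1200; S(1,+1) = 34.6473
  k=2: S(2,-2) = 16.6161; S(2,-1) = 21.2280; S(2,+0) = 27.1200; S(2,+1) = 34.6473; S(2,+2) = 44.2639
Terminal payoffs V(N, j) = max(S_T - K, 0):
  V(2,-2) = 0.000000; V(2,-1) = 0.000000; V(2,+0) = 0.000000; V(2,+1) = 4.767322; V(2,+2) = 14.383898
Backward induction: V(k, j) = exp(-r*dt) * [p_u * V(k+1, j+1) + p_m * V(k+1, j) + p_d * V(k+1, j-1)]
  V(1,-1) = exp(-r*dt) * [p_u*0.000000 + p_m*0.000000 + p_d*0.000000] = 0.000000
  V(1,+0) = exp(-r*dt) * [p_u*4.767322 + p_m*0.000000 + p_d*0.000000] = 0.703906
  V(1,+1) = exp(-r*dt) * [p_u*14.383898 + p_m*4.767322 + p_d*0.000000] = 5.293698
  V(0,+0) = exp(-r*dt) * [p_u*5.293698 + p_m*0.703906 + p_d*0.000000] = 1.249667

Answer: Price = V(0,0) = 1.2497


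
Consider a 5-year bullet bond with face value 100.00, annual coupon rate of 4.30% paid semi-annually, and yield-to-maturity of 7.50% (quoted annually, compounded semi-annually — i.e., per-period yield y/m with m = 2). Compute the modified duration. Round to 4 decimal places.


Coupon per period c = face * coupon_rate / m = 2.150000
Periods per year m = 2; per-period yield y/m = 0.037500
Number of cashflows N = 10
Cashflows (t years, CF_t, discount factor 1/(1+y/m)^(m*t), PV):
  t = 0.5000: CF_t = 2.150000, DF = 0.963855, PV = 2.072289
  t = 1.0000: CF_t = 2.150000, DF = 0.929017, PV = 1.997387
  t = 1.5000: CF_t = 2.150000, DF = 0.895438, PV = 1.925192
  t = 2.0000: CF_t = 2.150000, DF = 0.863073, PV = 1.855607
  t = 2.5000: CF_t = 2.150000, DF = 0.831878, PV = 1.788537
  t = 3.0000: CF_t = 2.150000, DF = 0.801810, PV = 1.723891
  t = 3.5000: CF_t = 2.150000, DF = 0.772829, PV = 1.661582
  t = 4.0000: CF_t = 2.150000, DF = 0.744895, PV = 1.601525
  t = 4.5000: CF_t = 2.150000, DF = 0.717971, PV = 1.543638
  t = 5.0000: CF_t = 102.150000, DF = 0.692020, PV = 70.689892
Price P = sum_t PV_t = 86.859540
First compute Macaulay numerator sum_t t * PV_t:
  t * PV_t at t = 0.5000: 1.036145
  t * PV_t at t = 1.0000: 1.997387
  t * PV_t at t = 1.5000: 2.887789
  t * PV_t at t = 2.0000: 3.711214
  t * PV_t at t = 2.5000: 4.471343
  t * PV_t at t = 3.0000: 5.171673
  t * PV_t at t = 3.5000: 5.815536
  t * PV_t at t = 4.0000: 6.406098
  t * PV_t at t = 4.5000: 6.946372
  t * PV_t at t = 5.0000: 353.449459
Macaulay duration D = 391.893016 / 86.859540 = 4.511802
Modified duration = D / (1 + y/m) = 4.511802 / (1 + 0.037500) = 4.348724

Answer: Modified duration = 4.3487


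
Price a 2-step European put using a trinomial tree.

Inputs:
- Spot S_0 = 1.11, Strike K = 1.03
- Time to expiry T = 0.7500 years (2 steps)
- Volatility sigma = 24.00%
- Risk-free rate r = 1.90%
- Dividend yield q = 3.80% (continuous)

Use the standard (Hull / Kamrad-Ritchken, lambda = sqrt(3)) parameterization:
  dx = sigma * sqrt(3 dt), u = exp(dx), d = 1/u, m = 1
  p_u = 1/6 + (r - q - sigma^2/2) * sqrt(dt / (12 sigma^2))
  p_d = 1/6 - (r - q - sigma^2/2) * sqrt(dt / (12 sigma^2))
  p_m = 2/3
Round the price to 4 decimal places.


Answer: Price = V(0,0) = 0.0595

Derivation:
dt = T/N = 0.375000; dx = sigma*sqrt(3*dt) = 0.254558
u = exp(dx) = 1.289892; d = 1/u = 0.775259
p_u = 0.131459, p_m = 0.666667, p_d = 0.201875
Discount per step: exp(-r*dt) = 0.992900
Stock lattice S(k, j) with j the centered position index:
  k=0: S(0,+0) = 1.1100
  k=1: S(1,-1) = 0.8605; S(1,+0) = 1.1100; S(1,+1) = 1.4318
  k=2: S(2,-2) = 0.6671; S(2,-1) = 0.8605; S(2,+0) = 1.1100; S(2,+1) = 1.4318; S(2,+2) = 1.8468
Terminal payoffs V(N, j) = max(K - S_T, 0):
  V(2,-2) = 0.362861; V(2,-1) = 0.169463; V(2,+0) = 0.000000; V(2,+1) = 0.000000; V(2,+2) = 0.000000
Backward induction: V(k, j) = exp(-r*dt) * [p_u * V(k+1, j+1) + p_m * V(k+1, j) + p_d * V(k+1, j-1)]
  V(1,-1) = exp(-r*dt) * [p_u*0.000000 + p_m*0.169463 + p_d*0.362861] = 0.184905
  V(1,+0) = exp(-r*dt) * [p_u*0.000000 + p_m*0.000000 + p_d*0.169463] = 0.033967
  V(1,+1) = exp(-r*dt) * [p_u*0.000000 + p_m*0.000000 + p_d*0.000000] = 0.000000
  V(0,+0) = exp(-r*dt) * [p_u*0.000000 + p_m*0.033967 + p_d*0.184905] = 0.059547


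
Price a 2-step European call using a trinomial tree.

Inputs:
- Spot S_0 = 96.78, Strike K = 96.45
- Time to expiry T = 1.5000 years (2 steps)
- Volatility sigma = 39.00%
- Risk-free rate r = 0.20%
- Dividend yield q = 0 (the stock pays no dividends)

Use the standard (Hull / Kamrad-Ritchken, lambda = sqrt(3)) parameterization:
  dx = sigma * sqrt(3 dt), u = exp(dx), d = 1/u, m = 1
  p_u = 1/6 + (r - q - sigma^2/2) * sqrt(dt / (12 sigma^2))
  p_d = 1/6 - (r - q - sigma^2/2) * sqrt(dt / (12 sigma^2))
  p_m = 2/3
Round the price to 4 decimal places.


dt = T/N = 0.750000; dx = sigma*sqrt(3*dt) = 0.585000
u = exp(dx) = 1.794991; d = 1/u = 0.557106
p_u = 0.119199, p_m = 0.666667, p_d = 0.214135
Discount per step: exp(-r*dt) = 0.998501
Stock lattice S(k, j) with j the centered position index:
  k=0: S(0,+0) = 96.7800
  k=1: S(1,-1) = 53.9167; S(1,+0) = 96.7800; S(1,+1) = 173.7192
  k=2: S(2,-2) = 30.0373; S(2,-1) = 53.9167; S(2,+0) = 96.7800; S(2,+1) = 173.7192; S(2,+2) = 311.8244
Terminal payoffs V(N, j) = max(S_T - K, 0):
  V(2,-2) = 0.000000; V(2,-1) = 0.000000; V(2,+0) = 0.330000; V(2,+1) = 77.269228; V(2,+2) = 215.374448
Backward induction: V(k, j) = exp(-r*dt) * [p_u * V(k+1, j+1) + p_m * V(k+1, j) + p_d * V(k+1, j-1)]
  V(1,-1) = exp(-r*dt) * [p_u*0.330000 + p_m*0.000000 + p_d*0.000000] = 0.039277
  V(1,+0) = exp(-r*dt) * [p_u*77.269228 + p_m*0.330000 + p_d*0.000000] = 9.416258
  V(1,+1) = exp(-r*dt) * [p_u*215.374448 + p_m*77.269228 + p_d*0.330000] = 77.140044
  V(0,+0) = exp(-r*dt) * [p_u*77.140044 + p_m*9.416258 + p_d*0.039277] = 15.457706

Answer: Price = V(0,0) = 15.4577


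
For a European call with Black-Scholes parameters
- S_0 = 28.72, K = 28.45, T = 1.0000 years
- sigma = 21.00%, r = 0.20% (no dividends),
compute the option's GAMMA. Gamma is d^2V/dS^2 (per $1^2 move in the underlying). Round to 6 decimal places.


d1 = 0.1595027791; d2 = -0.0504972209
phi(d1) = 0.3938996485; exp(-qT) = 1.0000000000; exp(-rT) = 0.9980019987
Gamma = exp(-qT) * phi(d1) / (S * sigma * sqrt(T)) = 1.0000000000 * 0.3938996485 / (28.7200 * 0.2100 * 1.0000000000) = 0.065310

Answer: Gamma = 0.065310


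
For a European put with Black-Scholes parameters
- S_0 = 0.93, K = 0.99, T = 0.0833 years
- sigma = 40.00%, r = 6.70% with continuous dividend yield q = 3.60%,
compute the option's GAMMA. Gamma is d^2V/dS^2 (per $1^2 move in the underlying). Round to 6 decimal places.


d1 = -0.4614591681; d2 = -0.5769061257
phi(d1) = 0.3586490967; exp(-qT) = 0.9970056919; exp(-rT) = 0.9944344454
Gamma = exp(-qT) * phi(d1) / (S * sigma * sqrt(T)) = 0.9970056919 * 0.3586490967 / (0.9300 * 0.4000 * 0.2886173938) = 3.330442

Answer: Gamma = 3.330442


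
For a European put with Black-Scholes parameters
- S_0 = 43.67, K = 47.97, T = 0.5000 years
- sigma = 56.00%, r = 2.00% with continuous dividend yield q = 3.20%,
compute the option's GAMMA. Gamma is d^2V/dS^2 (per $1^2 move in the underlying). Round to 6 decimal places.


d1 = -0.0543321860; d2 = -0.4503119835
phi(d1) = 0.3983538786; exp(-qT) = 0.9841273201; exp(-rT) = 0.9900498337
Gamma = exp(-qT) * phi(d1) / (S * sigma * sqrt(T)) = 0.9841273201 * 0.3983538786 / (43.6700 * 0.5600 * 0.7071067812) = 0.022671

Answer: Gamma = 0.022671


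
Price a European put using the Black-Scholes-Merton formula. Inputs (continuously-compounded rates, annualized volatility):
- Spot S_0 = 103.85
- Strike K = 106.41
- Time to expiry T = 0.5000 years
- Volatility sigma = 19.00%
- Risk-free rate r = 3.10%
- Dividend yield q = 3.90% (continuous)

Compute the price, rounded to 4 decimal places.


d1 = (ln(S/K) + (r - q + 0.5*sigma^2) * T) / (sigma * sqrt(T)) = -0.14385535
d2 = d1 - sigma * sqrt(T) = -0.27820563
exp(-rT) = 0.98461951; exp(-qT) = 0.98068890
P = K * exp(-rT) * N(-d2) - S_0 * exp(-qT) * N(-d1)
N(-d1) = 0.55719265; N(-d2) = 0.60957274
P = 106.4100 * 0.98461951 * 0.60957274 - 103.8500 * 0.98068890 * 0.55719265 = 7.1200

Answer: Price = 7.1200


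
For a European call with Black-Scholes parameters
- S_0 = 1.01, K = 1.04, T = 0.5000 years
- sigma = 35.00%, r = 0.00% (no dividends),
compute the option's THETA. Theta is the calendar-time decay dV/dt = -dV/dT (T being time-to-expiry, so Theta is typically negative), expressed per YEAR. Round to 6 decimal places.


d1 = 0.0054734821; d2 = -0.2420138913
phi(d1) = 0.3989363045; exp(-qT) = 1.0000000000; exp(-rT) = 1.0000000000
Theta = -S*exp(-qT)*phi(d1)*sigma/(2*sqrt(T)) - r*K*exp(-rT)*N(d2) + q*S*exp(-qT)*N(d1)
N(d1) = 0.5021835925; N(d2) = 0.4043846997; sqrt(T) = 0.7071067812
Term 1 = -1.0100 * 1.0000000000 * 0.3989363045 * 0.3500 / (2 * 0.7071067812) = -0.0997190151
Term 2 = -0.0000 * 1.0400 * 1.0000000000 * 0.4043846997 = -0.0000000000
Term 3 = 0 (no dividend yield, q = 0)
Theta = -0.0997190151 + (-0.0000000000) + (0.0000000000) = -0.099719

Answer: Theta = -0.099719


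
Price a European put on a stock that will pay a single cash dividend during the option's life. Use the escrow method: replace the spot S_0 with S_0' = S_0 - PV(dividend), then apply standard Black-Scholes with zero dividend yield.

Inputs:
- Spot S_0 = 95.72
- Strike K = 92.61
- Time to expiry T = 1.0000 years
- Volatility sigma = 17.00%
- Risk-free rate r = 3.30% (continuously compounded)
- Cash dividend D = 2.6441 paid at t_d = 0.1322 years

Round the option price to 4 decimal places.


Answer: Price = 4.6005

Derivation:
PV(D) = D * exp(-r * t_d) = 2.6441 * 0.99564690 = 2.63258997
S_0' = S_0 - PV(D) = 95.7200 - 2.63258997 = 93.08741003
d1 = (ln(S_0'/K) + (r + sigma^2/2)*T) / (sigma*sqrt(T)) = 0.30936363
d2 = d1 - sigma*sqrt(T) = 0.13936363
exp(-rT) = 0.96753856
N(-d1) = 0.37852247; N(-d2) = 0.44458140
P = K * exp(-rT) * N(-d2) - S_0' * N(-d1) = 92.6100 * 0.96753856 * 0.44458140 - 93.08741003 * 0.37852247 = 4.6005


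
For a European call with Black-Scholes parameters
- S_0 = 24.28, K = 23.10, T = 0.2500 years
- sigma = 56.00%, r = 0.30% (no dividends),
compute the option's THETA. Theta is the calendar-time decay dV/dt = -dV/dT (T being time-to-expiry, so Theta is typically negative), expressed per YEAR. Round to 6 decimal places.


d1 = 0.3206083881; d2 = 0.0406083881
phi(d1) = 0.3789566720; exp(-qT) = 1.0000000000; exp(-rT) = 0.9992502812
Theta = -S*exp(-qT)*phi(d1)*sigma/(2*sqrt(T)) - r*K*exp(-rT)*N(d2) + q*S*exp(-qT)*N(d1)
N(d1) = 0.6257464099; N(d2) = 0.5161959515; sqrt(T) = 0.5000000000
Term 1 = -24.2800 * 1.0000000000 * 0.3789566720 * 0.5600 / (2 * 0.5000000000) = -5.1525980778
Term 2 = -0.0030 * 23.1000 * 0.9992502812 * 0.5161959515 = -0.0357455602
Term 3 = 0 (no dividend yield, q = 0)
Theta = -5.1525980778 + (-0.0357455602) + (0.0000000000) = -5.188344

Answer: Theta = -5.188344


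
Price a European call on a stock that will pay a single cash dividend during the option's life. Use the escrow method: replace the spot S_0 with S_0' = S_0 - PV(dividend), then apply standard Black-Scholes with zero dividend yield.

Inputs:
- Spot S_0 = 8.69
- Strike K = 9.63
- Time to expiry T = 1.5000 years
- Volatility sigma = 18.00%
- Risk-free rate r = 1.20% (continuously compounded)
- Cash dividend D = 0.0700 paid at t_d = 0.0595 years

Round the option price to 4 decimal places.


Answer: Price = 0.4432

Derivation:
PV(D) = D * exp(-r * t_d) = 0.0700 * 0.99928625 = 0.06995004
S_0' = S_0 - PV(D) = 8.6900 - 0.06995004 = 8.62004996
d1 = (ln(S_0'/K) + (r + sigma^2/2)*T) / (sigma*sqrt(T)) = -0.31068759
d2 = d1 - sigma*sqrt(T) = -0.53114166
exp(-rT) = 0.98216103
N(d1) = 0.37801907; N(d2) = 0.29766031
C = S_0' * N(d1) - K * exp(-rT) * N(d2) = 8.62004996 * 0.37801907 - 9.6300 * 0.98216103 * 0.29766031 = 0.4432


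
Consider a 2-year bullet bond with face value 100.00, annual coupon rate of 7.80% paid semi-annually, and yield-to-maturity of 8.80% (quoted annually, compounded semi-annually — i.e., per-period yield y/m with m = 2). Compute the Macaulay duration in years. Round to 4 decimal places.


Coupon per period c = face * coupon_rate / m = 3.900000
Periods per year m = 2; per-period yield y/m = 0.044000
Number of cashflows N = 4
Cashflows (t years, CF_t, discount factor 1/(1+y/m)^(m*t), PV):
  t = 0.5000: CF_t = 3.900000, DF = 0.957854, PV = 3.735632
  t = 1.0000: CF_t = 3.900000, DF = 0.917485, PV = 3.578192
  t = 1.5000: CF_t = 3.900000, DF = 0.878817, PV = 3.427387
  t = 2.0000: CF_t = 103.900000, DF = 0.841779, PV = 87.460822
Price P = sum_t PV_t = 98.202032
Macaulay numerator sum_t t * PV_t:
  t * PV_t at t = 0.5000: 1.867816
  t * PV_t at t = 1.0000: 3.578192
  t * PV_t at t = 1.5000: 5.141080
  t * PV_t at t = 2.0000: 174.921643
Macaulay duration D = (sum_t t * PV_t) / P = 185.508731 / 98.202032 = 1.889052

Answer: Macaulay duration = 1.8891 years


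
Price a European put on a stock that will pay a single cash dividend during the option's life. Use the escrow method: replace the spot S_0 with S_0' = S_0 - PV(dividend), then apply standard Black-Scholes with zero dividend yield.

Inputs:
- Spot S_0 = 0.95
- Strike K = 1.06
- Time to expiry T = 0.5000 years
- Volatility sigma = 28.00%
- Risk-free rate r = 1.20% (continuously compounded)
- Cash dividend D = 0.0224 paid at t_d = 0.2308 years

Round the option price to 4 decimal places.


PV(D) = D * exp(-r * t_d) = 0.0224 * 0.99723423 = 0.02233805
S_0' = S_0 - PV(D) = 0.9500 - 0.02233805 = 0.92766195
d1 = (ln(S_0'/K) + (r + sigma^2/2)*T) / (sigma*sqrt(T)) = -0.54425400
d2 = d1 - sigma*sqrt(T) = -0.74224390
exp(-rT) = 0.99401796
N(-d1) = 0.70686665; N(-d2) = 0.77103021
P = K * exp(-rT) * N(-d2) - S_0' * N(-d1) = 1.0600 * 0.99401796 * 0.77103021 - 0.92766195 * 0.70686665 = 0.1567

Answer: Price = 0.1567


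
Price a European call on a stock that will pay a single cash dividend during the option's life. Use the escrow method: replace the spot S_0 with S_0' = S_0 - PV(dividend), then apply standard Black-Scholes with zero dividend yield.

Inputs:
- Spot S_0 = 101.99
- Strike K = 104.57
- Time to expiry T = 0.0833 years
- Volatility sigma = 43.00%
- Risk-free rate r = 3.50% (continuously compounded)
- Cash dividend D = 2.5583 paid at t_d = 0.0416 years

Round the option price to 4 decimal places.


Answer: Price = 2.9875

Derivation:
PV(D) = D * exp(-r * t_d) = 2.5583 * 0.99854506 = 2.55457783
S_0' = S_0 - PV(D) = 101.9900 - 2.55457783 = 99.43542217
d1 = (ln(S_0'/K) + (r + sigma^2/2)*T) / (sigma*sqrt(T)) = -0.32014468
d2 = d1 - sigma*sqrt(T) = -0.44425016
exp(-rT) = 0.99708875
N(d1) = 0.37442933; N(d2) = 0.32843087
C = S_0' * N(d1) - K * exp(-rT) * N(d2) = 99.43542217 * 0.37442933 - 104.5700 * 0.99708875 * 0.32843087 = 2.9875


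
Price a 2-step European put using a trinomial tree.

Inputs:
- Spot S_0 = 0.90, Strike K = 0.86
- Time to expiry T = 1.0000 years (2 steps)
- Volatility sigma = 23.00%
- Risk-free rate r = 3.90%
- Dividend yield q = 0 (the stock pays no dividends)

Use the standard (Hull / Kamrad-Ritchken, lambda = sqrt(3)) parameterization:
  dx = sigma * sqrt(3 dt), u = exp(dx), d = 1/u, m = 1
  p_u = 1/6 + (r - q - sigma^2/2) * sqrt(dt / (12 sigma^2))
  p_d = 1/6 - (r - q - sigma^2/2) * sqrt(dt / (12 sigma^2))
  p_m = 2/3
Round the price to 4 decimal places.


dt = T/N = 0.500000; dx = sigma*sqrt(3*dt) = 0.281691
u = exp(dx) = 1.325370; d = 1/u = 0.754507
p_u = 0.177805, p_m = 0.666667, p_d = 0.155529
Discount per step: exp(-r*dt) = 0.980689
Stock lattice S(k, j) with j the centered position index:
  k=0: S(0,+0) = 0.9000
  k=1: S(1,-1) = 0.6791; S(1,+0) = 0.9000; S(1,+1) = 1.1928
  k=2: S(2,-2) = 0.5124; S(2,-1) = 0.6791; S(2,+0) = 0.9000; S(2,+1) = 1.1928; S(2,+2) = 1.5809
Terminal payoffs V(N, j) = max(K - S_T, 0):
  V(2,-2) = 0.347648; V(2,-1) = 0.180944; V(2,+0) = 0.000000; V(2,+1) = 0.000000; V(2,+2) = 0.000000
Backward induction: V(k, j) = exp(-r*dt) * [p_u * V(k+1, j+1) + p_m * V(k+1, j) + p_d * V(k+1, j-1)]
  V(1,-1) = exp(-r*dt) * [p_u*0.000000 + p_m*0.180944 + p_d*0.347648] = 0.171325
  V(1,+0) = exp(-r*dt) * [p_u*0.000000 + p_m*0.000000 + p_d*0.180944] = 0.027599
  V(1,+1) = exp(-r*dt) * [p_u*0.000000 + p_m*0.000000 + p_d*0.000000] = 0.000000
  V(0,+0) = exp(-r*dt) * [p_u*0.000000 + p_m*0.027599 + p_d*0.171325] = 0.044175

Answer: Price = V(0,0) = 0.0442


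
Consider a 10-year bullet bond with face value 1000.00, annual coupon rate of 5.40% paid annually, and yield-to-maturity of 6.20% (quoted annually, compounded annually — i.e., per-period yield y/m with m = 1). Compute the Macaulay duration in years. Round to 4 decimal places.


Answer: Macaulay duration = 7.9124 years

Derivation:
Coupon per period c = face * coupon_rate / m = 54.000000
Periods per year m = 1; per-period yield y/m = 0.062000
Number of cashflows N = 10
Cashflows (t years, CF_t, discount factor 1/(1+y/m)^(m*t), PV):
  t = 1.0000: CF_t = 54.000000, DF = 0.941620, PV = 50.847458
  t = 2.0000: CF_t = 54.000000, DF = 0.886647, PV = 47.878962
  t = 3.0000: CF_t = 54.000000, DF = 0.834885, PV = 45.083768
  t = 4.0000: CF_t = 54.000000, DF = 0.786144, PV = 42.451759
  t = 5.0000: CF_t = 54.000000, DF = 0.740248, PV = 39.973408
  t = 6.0000: CF_t = 54.000000, DF = 0.697032, PV = 37.639744
  t = 7.0000: CF_t = 54.000000, DF = 0.656339, PV = 35.442320
  t = 8.0000: CF_t = 54.000000, DF = 0.618022, PV = 33.373183
  t = 9.0000: CF_t = 54.000000, DF = 0.581942, PV = 31.424842
  t = 10.0000: CF_t = 1054.000000, DF = 0.547968, PV = 577.557787
Price P = sum_t PV_t = 941.673231
Macaulay numerator sum_t t * PV_t:
  t * PV_t at t = 1.0000: 50.847458
  t * PV_t at t = 2.0000: 95.757924
  t * PV_t at t = 3.0000: 135.251305
  t * PV_t at t = 4.0000: 169.807037
  t * PV_t at t = 5.0000: 199.867040
  t * PV_t at t = 6.0000: 225.838463
  t * PV_t at t = 7.0000: 248.096240
  t * PV_t at t = 8.0000: 266.985462
  t * PV_t at t = 9.0000: 282.823582
  t * PV_t at t = 10.0000: 5775.577867
Macaulay duration D = (sum_t t * PV_t) / P = 7450.852377 / 941.673231 = 7.912354


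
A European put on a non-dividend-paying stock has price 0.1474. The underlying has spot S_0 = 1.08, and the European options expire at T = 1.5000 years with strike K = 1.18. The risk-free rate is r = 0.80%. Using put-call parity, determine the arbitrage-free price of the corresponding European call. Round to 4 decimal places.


Answer: Call price = 0.0615

Derivation:
Put-call parity: C - P = S_0 * exp(-qT) - K * exp(-rT).
S_0 * exp(-qT) = 1.0800 * 1.00000000 = 1.08000000
K * exp(-rT) = 1.1800 * 0.98807171 = 1.16592462
C = P + S*exp(-qT) - K*exp(-rT)
C = 0.1474 + 1.08000000 - 1.16592462 = 0.0615


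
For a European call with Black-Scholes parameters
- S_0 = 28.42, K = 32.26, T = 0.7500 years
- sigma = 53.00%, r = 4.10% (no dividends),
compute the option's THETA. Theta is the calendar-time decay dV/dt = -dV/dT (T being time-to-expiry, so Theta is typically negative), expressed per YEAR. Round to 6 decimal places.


Answer: Theta = -3.892502

Derivation:
d1 = 0.0203762160; d2 = -0.4386172480
phi(d1) = 0.3988594705; exp(-qT) = 1.0000000000; exp(-rT) = 0.9697179723
Theta = -S*exp(-qT)*phi(d1)*sigma/(2*sqrt(T)) - r*K*exp(-rT)*N(d2) + q*S*exp(-qT)*N(d1)
N(d1) = 0.5081283716; N(d2) = 0.3304694486; sqrt(T) = 0.8660254038
Term 1 = -28.4200 * 1.0000000000 * 0.3988594705 * 0.5300 / (2 * 0.8660254038) = -3.4686399694
Term 2 = -0.0410 * 32.2600 * 0.9697179723 * 0.3304694486 = -0.4238624853
Term 3 = 0 (no dividend yield, q = 0)
Theta = -3.4686399694 + (-0.4238624853) + (0.0000000000) = -3.892502


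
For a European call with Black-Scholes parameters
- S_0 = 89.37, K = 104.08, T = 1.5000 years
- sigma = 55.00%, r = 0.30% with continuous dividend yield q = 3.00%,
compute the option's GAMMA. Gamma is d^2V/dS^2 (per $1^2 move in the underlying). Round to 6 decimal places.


d1 = 0.0504746625; d2 = -0.6231350168
phi(d1) = 0.3984344130; exp(-qT) = 0.9559974818; exp(-rT) = 0.9955101098
Gamma = exp(-qT) * phi(d1) / (S * sigma * sqrt(T)) = 0.9559974818 * 0.3984344130 / (89.3700 * 0.5500 * 1.2247448714) = 0.006327

Answer: Gamma = 0.006327


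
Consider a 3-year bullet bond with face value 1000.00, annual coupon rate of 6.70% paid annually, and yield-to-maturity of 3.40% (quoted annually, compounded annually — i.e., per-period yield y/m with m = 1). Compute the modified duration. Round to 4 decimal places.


Answer: Modified duration = 2.7312

Derivation:
Coupon per period c = face * coupon_rate / m = 67.000000
Periods per year m = 1; per-period yield y/m = 0.034000
Number of cashflows N = 3
Cashflows (t years, CF_t, discount factor 1/(1+y/m)^(m*t), PV):
  t = 1.0000: CF_t = 67.000000, DF = 0.967118, PV = 64.796905
  t = 2.0000: CF_t = 67.000000, DF = 0.935317, PV = 62.666253
  t = 3.0000: CF_t = 1067.000000, DF = 0.904562, PV = 965.167753
Price P = sum_t PV_t = 1092.630910
First compute Macaulay numerator sum_t t * PV_t:
  t * PV_t at t = 1.0000: 64.796905
  t * PV_t at t = 2.0000: 125.332505
  t * PV_t at t = 3.0000: 2895.503258
Macaulay duration D = 3085.632668 / 1092.630910 = 2.824039
Modified duration = D / (1 + y/m) = 2.824039 / (1 + 0.034000) = 2.731179


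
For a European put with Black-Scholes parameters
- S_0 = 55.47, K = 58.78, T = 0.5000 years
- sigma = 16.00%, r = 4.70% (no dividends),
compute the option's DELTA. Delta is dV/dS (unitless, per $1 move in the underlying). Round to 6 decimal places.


Answer: Delta = -0.597937

Derivation:
d1 = -0.2480117543; d2 = -0.3611488393
phi(d1) = 0.3868595977; exp(-qT) = 1.0000000000; exp(-rT) = 0.9767739747
N(-d1) = 0.5979373439
Delta = -exp(-qT) * N(-d1) = -1.0000000000 * 0.5979373439 = -0.597937


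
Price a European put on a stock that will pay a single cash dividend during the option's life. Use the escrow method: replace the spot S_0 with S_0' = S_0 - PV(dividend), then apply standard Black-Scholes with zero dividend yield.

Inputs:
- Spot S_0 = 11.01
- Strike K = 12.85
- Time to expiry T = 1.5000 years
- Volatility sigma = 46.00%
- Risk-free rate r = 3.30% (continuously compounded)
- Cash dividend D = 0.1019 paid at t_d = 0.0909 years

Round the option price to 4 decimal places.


Answer: Price = 3.2779

Derivation:
PV(D) = D * exp(-r * t_d) = 0.1019 * 0.99700479 = 0.10159479
S_0' = S_0 - PV(D) = 11.0100 - 0.10159479 = 10.90840521
d1 = (ln(S_0'/K) + (r + sigma^2/2)*T) / (sigma*sqrt(T)) = 0.07879157
d2 = d1 - sigma*sqrt(T) = -0.48459107
exp(-rT) = 0.95170516
N(-d1) = 0.46859921; N(-d2) = 0.68601678
P = K * exp(-rT) * N(-d2) - S_0' * N(-d1) = 12.8500 * 0.95170516 * 0.68601678 - 10.90840521 * 0.46859921 = 3.2779


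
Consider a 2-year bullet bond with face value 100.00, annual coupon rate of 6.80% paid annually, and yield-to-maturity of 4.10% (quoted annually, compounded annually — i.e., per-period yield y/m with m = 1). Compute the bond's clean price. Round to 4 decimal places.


Answer: Price = 105.0852

Derivation:
Coupon per period c = face * coupon_rate / m = 6.800000
Periods per year m = 1; per-period yield y/m = 0.041000
Number of cashflows N = 2
Cashflows (t years, CF_t, discount factor 1/(1+y/m)^(m*t), PV):
  t = 1.0000: CF_t = 6.800000, DF = 0.960615, PV = 6.532181
  t = 2.0000: CF_t = 106.800000, DF = 0.922781, PV = 98.552987
Price P = sum_t PV_t = 105.085168


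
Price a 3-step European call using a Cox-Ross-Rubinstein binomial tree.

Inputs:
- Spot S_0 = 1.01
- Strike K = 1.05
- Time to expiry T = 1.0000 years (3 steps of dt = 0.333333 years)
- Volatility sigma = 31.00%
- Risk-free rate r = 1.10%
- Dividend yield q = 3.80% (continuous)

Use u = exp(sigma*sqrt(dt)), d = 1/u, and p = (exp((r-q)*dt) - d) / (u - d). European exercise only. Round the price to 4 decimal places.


Answer: Price = V(0,0) = 0.1029

Derivation:
dt = T/N = 0.333333
u = exp(sigma*sqrt(dt)) = 1.195995; d = 1/u = 0.836124
p = (exp((r-q)*dt) - d) / (u - d) = 0.430478
Discount per step: exp(-r*dt) = 0.996340
Stock lattice S(k, i) with i counting down-moves:
  k=0: S(0,0) = 1.0100
  k=1: S(1,0) = 1.2080; S(1,1) = 0.8445
  k=2: S(2,0) = 1.4447; S(2,1) = 1.0100; S(2,2) = 0.7061
  k=3: S(3,0) = 1.7279; S(3,1) = 1.2080; S(3,2) = 0.8445; S(3,3) = 0.5904
Terminal payoffs V(N, i) = max(S_T - K, 0):
  V(3,0) = 0.677864; V(3,1) = 0.157955; V(3,2) = 0.000000; V(3,3) = 0.000000
Backward induction: V(k, i) = exp(-r*dt) * [p * V(k+1, i) + (1-p) * V(k+1, i+1)].
  V(2,0) = exp(-r*dt) * [p*0.677864 + (1-p)*0.157955] = 0.380367
  V(2,1) = exp(-r*dt) * [p*0.157955 + (1-p)*0.000000] = 0.067747
  V(2,2) = exp(-r*dt) * [p*0.000000 + (1-p)*0.000000] = 0.000000
  V(1,0) = exp(-r*dt) * [p*0.380367 + (1-p)*0.067747] = 0.201583
  V(1,1) = exp(-r*dt) * [p*0.067747 + (1-p)*0.000000] = 0.029057
  V(0,0) = exp(-r*dt) * [p*0.201583 + (1-p)*0.029057] = 0.102947


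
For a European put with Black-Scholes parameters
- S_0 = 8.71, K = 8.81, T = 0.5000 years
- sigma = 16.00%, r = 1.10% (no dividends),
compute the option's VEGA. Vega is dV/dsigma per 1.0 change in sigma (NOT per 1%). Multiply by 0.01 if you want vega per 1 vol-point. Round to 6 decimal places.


d1 = 0.0042810977; d2 = -0.1088559873
phi(d1) = 0.3989386246; exp(-qT) = 1.0000000000; exp(-rT) = 0.9945150973
Vega = S * exp(-qT) * phi(d1) * sqrt(T) = 8.7100 * 1.0000000000 * 0.3989386246 * 0.7071067812 = 2.457023

Answer: Vega = 2.457023


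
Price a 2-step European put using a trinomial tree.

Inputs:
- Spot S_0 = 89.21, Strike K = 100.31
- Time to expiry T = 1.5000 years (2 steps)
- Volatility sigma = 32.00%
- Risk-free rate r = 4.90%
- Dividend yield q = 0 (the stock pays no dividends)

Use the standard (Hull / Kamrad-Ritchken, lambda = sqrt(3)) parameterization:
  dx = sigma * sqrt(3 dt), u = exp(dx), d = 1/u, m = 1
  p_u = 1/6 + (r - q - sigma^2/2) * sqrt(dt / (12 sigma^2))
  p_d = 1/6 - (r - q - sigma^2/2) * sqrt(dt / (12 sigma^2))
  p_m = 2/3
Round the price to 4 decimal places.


Answer: Price = V(0,0) = 16.3092

Derivation:
dt = T/N = 0.750000; dx = sigma*sqrt(3*dt) = 0.480000
u = exp(dx) = 1.616074; d = 1/u = 0.618783
p_u = 0.164948, p_m = 0.666667, p_d = 0.168385
Discount per step: exp(-r*dt) = 0.963917
Stock lattice S(k, j) with j the centered position index:
  k=0: S(0,+0) = 89.2100
  k=1: S(1,-1) = 55.2017; S(1,+0) = 89.2100; S(1,+1) = 144.1700
  k=2: S(2,-2) = 34.1579; S(2,-1) = 55.2017; S(2,+0) = 89.2100; S(2,+1) = 144.1700; S(2,+2) = 232.9894
Terminal payoffs V(N, j) = max(K - S_T, 0):
  V(2,-2) = 66.152126; V(2,-1) = 45.108334; V(2,+0) = 11.100000; V(2,+1) = 0.000000; V(2,+2) = 0.000000
Backward induction: V(k, j) = exp(-r*dt) * [p_u * V(k+1, j+1) + p_m * V(k+1, j) + p_d * V(k+1, j-1)]
  V(1,-1) = exp(-r*dt) * [p_u*11.100000 + p_m*45.108334 + p_d*66.152126] = 41.489110
  V(1,+0) = exp(-r*dt) * [p_u*0.000000 + p_m*11.100000 + p_d*45.108334] = 14.454501
  V(1,+1) = exp(-r*dt) * [p_u*0.000000 + p_m*0.000000 + p_d*11.100000] = 1.801636
  V(0,+0) = exp(-r*dt) * [p_u*1.801636 + p_m*14.454501 + p_d*41.489110] = 16.309160


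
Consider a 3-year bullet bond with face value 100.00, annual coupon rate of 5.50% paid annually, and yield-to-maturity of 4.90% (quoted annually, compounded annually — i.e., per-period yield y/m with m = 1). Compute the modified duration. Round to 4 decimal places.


Coupon per period c = face * coupon_rate / m = 5.500000
Periods per year m = 1; per-period yield y/m = 0.049000
Number of cashflows N = 3
Cashflows (t years, CF_t, discount factor 1/(1+y/m)^(m*t), PV):
  t = 1.0000: CF_t = 5.500000, DF = 0.953289, PV = 5.243089
  t = 2.0000: CF_t = 5.500000, DF = 0.908760, PV = 4.998178
  t = 3.0000: CF_t = 105.500000, DF = 0.866310, PV = 91.395749
Price P = sum_t PV_t = 101.637015
First compute Macaulay numerator sum_t t * PV_t:
  t * PV_t at t = 1.0000: 5.243089
  t * PV_t at t = 2.0000: 9.996356
  t * PV_t at t = 3.0000: 274.187246
Macaulay duration D = 289.426691 / 101.637015 = 2.847650
Modified duration = D / (1 + y/m) = 2.847650 / (1 + 0.049000) = 2.714633

Answer: Modified duration = 2.7146


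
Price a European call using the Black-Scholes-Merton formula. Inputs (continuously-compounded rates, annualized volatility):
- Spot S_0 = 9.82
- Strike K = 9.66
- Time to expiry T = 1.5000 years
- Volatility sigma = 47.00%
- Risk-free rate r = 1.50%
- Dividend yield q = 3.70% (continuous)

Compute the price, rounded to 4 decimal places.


d1 = (ln(S/K) + (r - q + 0.5*sigma^2) * T) / (sigma * sqrt(T)) = 0.25902481
d2 = d1 - sigma * sqrt(T) = -0.31660528
exp(-rT) = 0.97775124; exp(-qT) = 0.94601202
C = S_0 * exp(-qT) * N(d1) - K * exp(-rT) * N(d2)
N(d1) = 0.60219195; N(d2) = 0.37577156
C = 9.8200 * 0.94601202 * 0.60219195 - 9.6600 * 0.97775124 * 0.37577156 = 2.0451

Answer: Price = 2.0451


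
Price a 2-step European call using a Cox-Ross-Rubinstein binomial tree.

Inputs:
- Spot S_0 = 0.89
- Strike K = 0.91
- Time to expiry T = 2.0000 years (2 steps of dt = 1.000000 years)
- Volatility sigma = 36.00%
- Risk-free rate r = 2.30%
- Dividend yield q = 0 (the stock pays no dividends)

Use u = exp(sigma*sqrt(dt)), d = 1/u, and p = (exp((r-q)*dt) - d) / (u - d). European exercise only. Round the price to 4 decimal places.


Answer: Price = V(0,0) = 0.1718

Derivation:
dt = T/N = 1.000000
u = exp(sigma*sqrt(dt)) = 1.433329; d = 1/u = 0.697676
p = (exp((r-q)*dt) - d) / (u - d) = 0.442587
Discount per step: exp(-r*dt) = 0.977262
Stock lattice S(k, i) with i counting down-moves:
  k=0: S(0,0) = 0.8900
  k=1: S(1,0) = 1.2757; S(1,1) = 0.6209
  k=2: S(2,0) = 1.8284; S(2,1) = 0.8900; S(2,2) = 0.4332
Terminal payoffs V(N, i) = max(S_T - K, 0):
  V(2,0) = 0.918446; V(2,1) = 0.000000; V(2,2) = 0.000000
Backward induction: V(k, i) = exp(-r*dt) * [p * V(k+1, i) + (1-p) * V(k+1, i+1)].
  V(1,0) = exp(-r*dt) * [p*0.918446 + (1-p)*0.000000] = 0.397249
  V(1,1) = exp(-r*dt) * [p*0.000000 + (1-p)*0.000000] = 0.000000
  V(0,0) = exp(-r*dt) * [p*0.397249 + (1-p)*0.000000] = 0.171819


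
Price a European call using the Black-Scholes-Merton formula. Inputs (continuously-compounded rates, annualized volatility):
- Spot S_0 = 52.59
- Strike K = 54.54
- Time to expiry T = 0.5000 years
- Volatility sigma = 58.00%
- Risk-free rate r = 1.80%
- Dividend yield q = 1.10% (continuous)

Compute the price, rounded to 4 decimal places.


Answer: Price = 7.7924

Derivation:
d1 = (ln(S/K) + (r - q + 0.5*sigma^2) * T) / (sigma * sqrt(T)) = 0.12482046
d2 = d1 - sigma * sqrt(T) = -0.28530147
exp(-rT) = 0.99104038; exp(-qT) = 0.99451510
C = S_0 * exp(-qT) * N(d1) - K * exp(-rT) * N(d2)
N(d1) = 0.54966716; N(d2) = 0.38770659
C = 52.5900 * 0.99451510 * 0.54966716 - 54.5400 * 0.99104038 * 0.38770659 = 7.7924


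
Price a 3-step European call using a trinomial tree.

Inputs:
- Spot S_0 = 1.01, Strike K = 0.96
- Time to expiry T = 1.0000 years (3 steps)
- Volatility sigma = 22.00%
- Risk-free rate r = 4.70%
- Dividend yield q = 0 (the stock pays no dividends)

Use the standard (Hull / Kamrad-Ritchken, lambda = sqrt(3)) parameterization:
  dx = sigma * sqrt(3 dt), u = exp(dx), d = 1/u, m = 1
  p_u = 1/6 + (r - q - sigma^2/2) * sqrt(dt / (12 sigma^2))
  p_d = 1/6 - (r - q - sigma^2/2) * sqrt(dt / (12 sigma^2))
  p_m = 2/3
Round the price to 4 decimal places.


Answer: Price = V(0,0) = 0.1387

Derivation:
dt = T/N = 0.333333; dx = sigma*sqrt(3*dt) = 0.220000
u = exp(dx) = 1.246077; d = 1/u = 0.802519
p_u = 0.183939, p_m = 0.666667, p_d = 0.149394
Discount per step: exp(-r*dt) = 0.984455
Stock lattice S(k, j) with j the centered position index:
  k=0: S(0,+0) = 1.0100
  k=1: S(1,-1) = 0.8105; S(1,+0) = 1.0100; S(1,+1) = 1.2585
  k=2: S(2,-2) = 0.6505; S(2,-1) = 0.8105; S(2,+0) = 1.0100; S(2,+1) = 1.2585; S(2,+2) = 1.5682
  k=3: S(3,-3) = 0.5220; S(3,-2) = 0.6505; S(3,-1) = 0.8105; S(3,+0) = 1.0100; S(3,+1) = 1.2585; S(3,+2) = 1.5682; S(3,+3) = 1.9541
Terminal payoffs V(N, j) = max(S_T - K, 0):
  V(3,-3) = 0.000000; V(3,-2) = 0.000000; V(3,-1) = 0.000000; V(3,+0) = 0.050000; V(3,+1) = 0.298537; V(3,+2) = 0.608234; V(3,+3) = 0.994140
Backward induction: V(k, j) = exp(-r*dt) * [p_u * V(k+1, j+1) + p_m * V(k+1, j) + p_d * V(k+1, j-1)]
  V(2,-2) = exp(-r*dt) * [p_u*0.000000 + p_m*0.000000 + p_d*0.000000] = 0.000000
  V(2,-1) = exp(-r*dt) * [p_u*0.050000 + p_m*0.000000 + p_d*0.000000] = 0.009054
  V(2,+0) = exp(-r*dt) * [p_u*0.298537 + p_m*0.050000 + p_d*0.000000] = 0.086874
  V(2,+1) = exp(-r*dt) * [p_u*0.608234 + p_m*0.298537 + p_d*0.050000] = 0.313424
  V(2,+2) = exp(-r*dt) * [p_u*0.994140 + p_m*0.608234 + p_d*0.298537] = 0.623112
  V(1,-1) = exp(-r*dt) * [p_u*0.086874 + p_m*0.009054 + p_d*0.000000] = 0.021673
  V(1,+0) = exp(-r*dt) * [p_u*0.313424 + p_m*0.086874 + p_d*0.009054] = 0.115102
  V(1,+1) = exp(-r*dt) * [p_u*0.623112 + p_m*0.313424 + p_d*0.086874] = 0.331311
  V(0,+0) = exp(-r*dt) * [p_u*0.331311 + p_m*0.115102 + p_d*0.021673] = 0.138724


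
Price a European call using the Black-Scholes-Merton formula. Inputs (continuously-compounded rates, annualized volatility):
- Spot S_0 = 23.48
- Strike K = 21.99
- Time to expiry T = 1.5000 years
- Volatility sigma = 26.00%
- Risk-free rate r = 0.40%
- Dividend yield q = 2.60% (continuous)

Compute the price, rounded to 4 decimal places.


d1 = (ln(S/K) + (r - q + 0.5*sigma^2) * T) / (sigma * sqrt(T)) = 0.26147107
d2 = d1 - sigma * sqrt(T) = -0.05696260
exp(-rT) = 0.99401796; exp(-qT) = 0.96175071
C = S_0 * exp(-qT) * N(d1) - K * exp(-rT) * N(d2)
N(d1) = 0.60313537; N(d2) = 0.47728749
C = 23.4800 * 0.96175071 * 0.60313537 - 21.9900 * 0.99401796 * 0.47728749 = 3.1872

Answer: Price = 3.1872


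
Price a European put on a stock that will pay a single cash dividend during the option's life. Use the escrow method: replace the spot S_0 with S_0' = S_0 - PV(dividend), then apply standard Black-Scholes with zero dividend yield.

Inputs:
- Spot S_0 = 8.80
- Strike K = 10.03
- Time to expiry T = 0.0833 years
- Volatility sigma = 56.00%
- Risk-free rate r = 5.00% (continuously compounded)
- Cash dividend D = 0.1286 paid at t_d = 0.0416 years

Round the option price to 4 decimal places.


PV(D) = D * exp(-r * t_d) = 0.1286 * 0.99792216 = 0.12833279
S_0' = S_0 - PV(D) = 8.8000 - 0.12833279 = 8.67166721
d1 = (ln(S_0'/K) + (r + sigma^2/2)*T) / (sigma*sqrt(T)) = -0.79376647
d2 = d1 - sigma*sqrt(T) = -0.95539221
exp(-rT) = 0.99584366
N(-d1) = 0.78633430; N(-d2) = 0.83031030
P = K * exp(-rT) * N(-d2) - S_0' * N(-d1) = 10.0300 * 0.99584366 * 0.83031030 - 8.67166721 * 0.78633430 = 1.4746

Answer: Price = 1.4746


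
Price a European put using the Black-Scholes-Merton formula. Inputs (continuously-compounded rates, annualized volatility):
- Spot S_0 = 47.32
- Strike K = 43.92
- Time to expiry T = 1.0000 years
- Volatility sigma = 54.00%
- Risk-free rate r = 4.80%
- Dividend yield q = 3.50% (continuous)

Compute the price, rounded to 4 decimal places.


Answer: Price = 7.5213

Derivation:
d1 = (ln(S/K) + (r - q + 0.5*sigma^2) * T) / (sigma * sqrt(T)) = 0.43215415
d2 = d1 - sigma * sqrt(T) = -0.10784585
exp(-rT) = 0.95313379; exp(-qT) = 0.96560542
P = K * exp(-rT) * N(-d2) - S_0 * exp(-qT) * N(-d1)
N(-d1) = 0.33281469; N(-d2) = 0.54294101
P = 43.9200 * 0.95313379 * 0.54294101 - 47.3200 * 0.96560542 * 0.33281469 = 7.5213


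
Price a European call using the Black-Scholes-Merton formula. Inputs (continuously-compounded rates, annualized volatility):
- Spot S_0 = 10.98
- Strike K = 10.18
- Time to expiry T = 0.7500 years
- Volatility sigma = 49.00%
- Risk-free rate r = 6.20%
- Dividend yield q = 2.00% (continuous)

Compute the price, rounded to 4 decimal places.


d1 = (ln(S/K) + (r - q + 0.5*sigma^2) * T) / (sigma * sqrt(T)) = 0.46467960
d2 = d1 - sigma * sqrt(T) = 0.04032715
exp(-rT) = 0.95456456; exp(-qT) = 0.98511194
C = S_0 * exp(-qT) * N(d1) - K * exp(-rT) * N(d2)
N(d1) = 0.67891954; N(d2) = 0.51608385
C = 10.9800 * 0.98511194 * 0.67891954 - 10.1800 * 0.95456456 * 0.51608385 = 2.3285

Answer: Price = 2.3285
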